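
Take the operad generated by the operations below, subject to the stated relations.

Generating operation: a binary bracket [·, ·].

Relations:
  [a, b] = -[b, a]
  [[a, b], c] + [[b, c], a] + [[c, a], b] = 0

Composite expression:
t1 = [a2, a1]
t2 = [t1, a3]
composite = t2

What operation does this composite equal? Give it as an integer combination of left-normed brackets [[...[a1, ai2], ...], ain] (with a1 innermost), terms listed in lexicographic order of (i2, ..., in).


-[[a1, a2], a3]

Antisymmetry and Jacobi reduce to a1-anchored left-normed brackets.
Composite bracket: [[a2, a1], a3]
The bracket unfolds into 4 signed words via [a, b] = ab - ba (2^2 = 4).
Only words starting with a1 matter:
  the word a1a2a3 carries sign -1 and contributes -[[a1, a2], a3]


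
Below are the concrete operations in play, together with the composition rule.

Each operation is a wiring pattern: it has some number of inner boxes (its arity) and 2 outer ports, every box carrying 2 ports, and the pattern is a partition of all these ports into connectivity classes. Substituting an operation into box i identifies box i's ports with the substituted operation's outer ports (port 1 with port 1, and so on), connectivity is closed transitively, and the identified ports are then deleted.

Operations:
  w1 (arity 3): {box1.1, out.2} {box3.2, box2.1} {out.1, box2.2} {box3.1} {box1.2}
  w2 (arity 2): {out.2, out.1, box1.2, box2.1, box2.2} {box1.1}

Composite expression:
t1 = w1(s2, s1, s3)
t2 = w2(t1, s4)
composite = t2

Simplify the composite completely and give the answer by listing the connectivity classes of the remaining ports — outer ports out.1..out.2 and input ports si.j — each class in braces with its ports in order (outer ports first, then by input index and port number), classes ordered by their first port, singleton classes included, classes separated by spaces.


{out.1, out.2, s2.1, s4.1, s4.2} {s1.1, s3.2} {s1.2} {s2.2} {s3.1}

Connectivity passes through glued w2-boundaries; trace each wire chain.
w1 over (s2, s1, s3) gives {out.1, s1.2} {out.2, s2.1} {s1.1, s3.2} {s2.2} {s3.1}, out.j being that stage's outer ports
w2 over (s2, s1, s3, s4) gives {out.1, out.2, s2.1, s4.1, s4.2} {s1.1, s3.2} {s1.2} {s2.2} {s3.1}, out.j being that stage's outer ports


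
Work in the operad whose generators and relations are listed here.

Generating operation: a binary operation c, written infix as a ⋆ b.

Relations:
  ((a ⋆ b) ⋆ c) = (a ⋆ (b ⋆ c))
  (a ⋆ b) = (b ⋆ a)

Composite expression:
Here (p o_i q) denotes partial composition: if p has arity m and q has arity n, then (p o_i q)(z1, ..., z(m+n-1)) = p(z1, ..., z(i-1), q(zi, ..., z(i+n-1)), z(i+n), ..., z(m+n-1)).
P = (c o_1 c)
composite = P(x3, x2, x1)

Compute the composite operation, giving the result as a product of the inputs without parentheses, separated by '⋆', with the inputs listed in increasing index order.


Both nesting and order wash out for c; what remains is which x's occur.
(x3 ⋆ x2) linearizes to x3 ⋆ x2
((x3 ⋆ x2) ⋆ x1) linearizes to x3 ⋆ x2 ⋆ x1
rearranged into index order: x1 ⋆ x2 ⋆ x3

x1 ⋆ x2 ⋆ x3


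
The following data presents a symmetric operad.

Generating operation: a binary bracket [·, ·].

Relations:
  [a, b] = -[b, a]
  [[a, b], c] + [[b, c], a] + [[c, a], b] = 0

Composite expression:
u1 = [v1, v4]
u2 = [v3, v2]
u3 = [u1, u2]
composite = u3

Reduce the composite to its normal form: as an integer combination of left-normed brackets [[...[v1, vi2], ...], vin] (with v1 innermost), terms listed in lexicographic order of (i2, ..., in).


-[[[v1, v4], v2], v3] + [[[v1, v4], v3], v2]

Antisymmetry and Jacobi reduce to v1-anchored left-normed brackets.
Composite bracket: [[v1, v4], [v3, v2]]
Expanding via [a, b] = ab - ba: 8 signed words (2^3 = 8).
The v1-initial words carry the normal form:
  from v1v4v2v3, sign -1: term -[[[v1, v4], v2], v3]
  from v1v4v3v2, sign +1: term +[[[v1, v4], v3], v2]


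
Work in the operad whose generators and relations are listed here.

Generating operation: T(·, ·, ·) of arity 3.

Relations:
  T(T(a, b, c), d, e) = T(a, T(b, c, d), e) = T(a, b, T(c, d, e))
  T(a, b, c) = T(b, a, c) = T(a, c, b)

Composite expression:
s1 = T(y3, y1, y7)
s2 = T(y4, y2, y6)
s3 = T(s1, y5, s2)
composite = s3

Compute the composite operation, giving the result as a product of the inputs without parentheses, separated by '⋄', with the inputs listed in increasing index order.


y1 ⋄ y2 ⋄ y3 ⋄ y4 ⋄ y5 ⋄ y6 ⋄ y7

Reordering under T is free, so list the y-inputs canonically.
T(y3, y1, y7) spells out as y3 ⋄ y1 ⋄ y7
T(y4, y2, y6) spells out as y4 ⋄ y2 ⋄ y6
T(T(y3, y1, y7), y5, T(y4, y2, y6)) spells out as y3 ⋄ y1 ⋄ y7 ⋄ y5 ⋄ y4 ⋄ y2 ⋄ y6
reordering the factors by index: y1 ⋄ y2 ⋄ y3 ⋄ y4 ⋄ y5 ⋄ y6 ⋄ y7


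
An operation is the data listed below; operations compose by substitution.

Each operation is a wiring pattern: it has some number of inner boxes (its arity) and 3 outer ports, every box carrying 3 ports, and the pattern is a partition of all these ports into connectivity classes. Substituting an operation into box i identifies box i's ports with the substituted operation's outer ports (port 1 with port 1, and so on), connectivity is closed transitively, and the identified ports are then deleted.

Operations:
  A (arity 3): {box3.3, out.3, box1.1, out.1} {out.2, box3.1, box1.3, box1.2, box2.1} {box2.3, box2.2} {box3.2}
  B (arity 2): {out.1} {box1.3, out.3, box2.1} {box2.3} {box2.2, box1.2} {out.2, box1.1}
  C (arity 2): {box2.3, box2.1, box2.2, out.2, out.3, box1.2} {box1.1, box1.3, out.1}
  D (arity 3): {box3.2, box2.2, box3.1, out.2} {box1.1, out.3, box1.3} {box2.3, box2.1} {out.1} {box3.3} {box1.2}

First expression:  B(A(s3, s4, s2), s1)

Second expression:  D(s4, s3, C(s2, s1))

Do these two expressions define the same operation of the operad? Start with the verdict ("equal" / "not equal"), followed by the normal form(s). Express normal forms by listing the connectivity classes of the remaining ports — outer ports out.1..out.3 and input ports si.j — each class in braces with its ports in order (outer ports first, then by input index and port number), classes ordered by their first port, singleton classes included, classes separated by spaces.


not equal; first: {out.1} {out.2, out.3, s1.1, s2.3, s3.1} {s1.2, s2.1, s3.2, s3.3, s4.1} {s1.3} {s2.2} {s4.2, s4.3}; second: {out.1} {out.2, s1.1, s1.2, s1.3, s2.1, s2.2, s2.3, s3.2} {out.3, s4.1, s4.3} {s3.1, s3.3} {s4.2}


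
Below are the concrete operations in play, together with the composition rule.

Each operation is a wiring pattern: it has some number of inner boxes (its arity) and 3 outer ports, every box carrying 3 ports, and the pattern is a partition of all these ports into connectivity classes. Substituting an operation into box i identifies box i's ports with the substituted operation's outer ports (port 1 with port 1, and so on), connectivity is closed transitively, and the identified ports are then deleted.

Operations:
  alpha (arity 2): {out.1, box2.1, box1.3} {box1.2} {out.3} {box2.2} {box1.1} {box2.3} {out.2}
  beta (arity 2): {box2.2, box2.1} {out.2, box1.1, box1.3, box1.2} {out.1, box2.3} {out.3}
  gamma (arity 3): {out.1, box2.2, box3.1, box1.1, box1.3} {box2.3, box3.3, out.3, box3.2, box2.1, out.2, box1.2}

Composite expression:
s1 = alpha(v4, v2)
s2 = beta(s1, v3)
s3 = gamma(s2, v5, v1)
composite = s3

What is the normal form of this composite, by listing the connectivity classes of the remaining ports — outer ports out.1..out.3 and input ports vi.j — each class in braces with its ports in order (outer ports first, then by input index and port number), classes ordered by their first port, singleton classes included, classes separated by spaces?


{out.1, v1.1, v3.3, v5.2} {out.2, out.3, v1.2, v1.3, v2.1, v4.3, v5.1, v5.3} {v2.2} {v2.3} {v3.1, v3.2} {v4.1} {v4.2}

Reachability decides: close wires over gamma-identified ports.
composing alpha on (v4, v2), with out.j its own outer ports: {out.1, v2.1, v4.3} {out.2} {out.3} {v2.2} {v2.3} {v4.1} {v4.2}
composing beta on (v4, v2, v3), with out.j its own outer ports: {out.1, v3.3} {out.2, v2.1, v4.3} {out.3} {v2.2} {v2.3} {v3.1, v3.2} {v4.1} {v4.2}
composing gamma on (v4, v2, v3, v5, v1), with out.j its own outer ports: {out.1, v1.1, v3.3, v5.2} {out.2, out.3, v1.2, v1.3, v2.1, v4.3, v5.1, v5.3} {v2.2} {v2.3} {v3.1, v3.2} {v4.1} {v4.2}


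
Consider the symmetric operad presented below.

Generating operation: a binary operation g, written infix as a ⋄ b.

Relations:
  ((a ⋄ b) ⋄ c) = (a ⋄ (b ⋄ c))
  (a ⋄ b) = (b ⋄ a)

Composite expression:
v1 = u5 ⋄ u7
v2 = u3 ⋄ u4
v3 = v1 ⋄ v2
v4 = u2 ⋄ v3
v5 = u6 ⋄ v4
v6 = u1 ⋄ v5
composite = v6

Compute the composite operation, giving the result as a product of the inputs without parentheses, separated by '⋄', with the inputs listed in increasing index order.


u1 ⋄ u2 ⋄ u3 ⋄ u4 ⋄ u5 ⋄ u6 ⋄ u7


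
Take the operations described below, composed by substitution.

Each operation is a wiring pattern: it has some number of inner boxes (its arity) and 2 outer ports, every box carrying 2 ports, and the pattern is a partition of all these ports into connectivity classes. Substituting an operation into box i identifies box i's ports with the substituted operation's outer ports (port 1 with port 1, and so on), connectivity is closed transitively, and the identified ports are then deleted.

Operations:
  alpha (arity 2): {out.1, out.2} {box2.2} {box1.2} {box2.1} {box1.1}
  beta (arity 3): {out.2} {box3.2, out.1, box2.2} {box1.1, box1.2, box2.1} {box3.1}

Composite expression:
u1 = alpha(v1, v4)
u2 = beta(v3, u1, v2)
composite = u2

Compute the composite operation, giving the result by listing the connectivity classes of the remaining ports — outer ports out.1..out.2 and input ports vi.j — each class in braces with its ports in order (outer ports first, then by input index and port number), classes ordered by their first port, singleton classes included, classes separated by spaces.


{out.1, v2.2, v3.1, v3.2} {out.2} {v1.1} {v1.2} {v2.1} {v4.1} {v4.2}

Connectivity passes through glued beta-boundaries; trace each wire chain.
through alpha, on inputs (v1, v4): {out.1, out.2} {v1.1} {v1.2} {v4.1} {v4.2} (out.j = stage outer ports)
through beta, on inputs (v3, v1, v4, v2): {out.1, v2.2, v3.1, v3.2} {out.2} {v1.1} {v1.2} {v2.1} {v4.1} {v4.2} (out.j = stage outer ports)


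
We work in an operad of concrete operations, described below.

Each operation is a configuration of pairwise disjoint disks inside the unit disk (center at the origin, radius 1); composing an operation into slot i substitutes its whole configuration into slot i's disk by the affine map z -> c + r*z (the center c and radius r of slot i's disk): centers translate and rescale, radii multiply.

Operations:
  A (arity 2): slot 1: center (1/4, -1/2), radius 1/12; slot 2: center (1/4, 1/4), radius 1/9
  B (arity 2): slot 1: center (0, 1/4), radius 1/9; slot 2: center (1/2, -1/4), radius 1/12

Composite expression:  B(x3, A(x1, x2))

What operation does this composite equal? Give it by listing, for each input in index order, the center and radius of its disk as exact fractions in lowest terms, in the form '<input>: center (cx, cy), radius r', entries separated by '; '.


x1: center (25/48, -7/24), radius 1/144; x2: center (25/48, -11/48), radius 1/108; x3: center (0, 1/4), radius 1/9

Each x-disk chains the slot maps above it in B; radii multiply.
x3 passes through 1 substitution, ending at center (0, 1/4), radius 1/9
x1 passes through 2 substitutions, ending at center (25/48, -7/24), radius 1/144
x2 passes through 2 substitutions, ending at center (25/48, -11/48), radius 1/108


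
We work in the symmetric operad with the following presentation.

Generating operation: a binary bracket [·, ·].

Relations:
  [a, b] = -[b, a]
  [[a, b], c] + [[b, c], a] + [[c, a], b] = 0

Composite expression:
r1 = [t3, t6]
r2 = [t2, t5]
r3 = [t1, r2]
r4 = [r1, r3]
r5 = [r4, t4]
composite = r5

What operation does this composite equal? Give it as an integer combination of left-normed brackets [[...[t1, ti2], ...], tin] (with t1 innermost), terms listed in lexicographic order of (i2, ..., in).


-[[[[[t1, t2], t5], t3], t6], t4] + [[[[[t1, t2], t5], t6], t3], t4] + [[[[[t1, t5], t2], t3], t6], t4] - [[[[[t1, t5], t2], t6], t3], t4]


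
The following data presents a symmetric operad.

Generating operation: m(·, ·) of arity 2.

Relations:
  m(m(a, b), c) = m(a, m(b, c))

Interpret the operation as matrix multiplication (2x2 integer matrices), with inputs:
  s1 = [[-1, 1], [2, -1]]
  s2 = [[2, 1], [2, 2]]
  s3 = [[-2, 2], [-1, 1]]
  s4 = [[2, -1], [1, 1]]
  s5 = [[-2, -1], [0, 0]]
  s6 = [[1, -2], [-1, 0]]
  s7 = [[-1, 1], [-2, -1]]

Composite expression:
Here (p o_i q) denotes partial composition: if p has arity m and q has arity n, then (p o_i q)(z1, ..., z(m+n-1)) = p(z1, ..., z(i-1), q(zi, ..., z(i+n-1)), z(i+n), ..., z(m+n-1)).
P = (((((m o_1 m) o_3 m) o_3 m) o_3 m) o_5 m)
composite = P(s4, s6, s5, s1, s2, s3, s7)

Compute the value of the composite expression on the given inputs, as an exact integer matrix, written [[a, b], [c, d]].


[[18, 36], [0, 0]]

m(s4, s6) = [[3, -4], [0, -2]]
m(s5, s1) = [[0, -1], [0, 0]]
m(s2, s3) = [[-5, 5], [-6, 6]]
m(m(s5, s1), m(s2, s3)) = [[6, -6], [0, 0]]
m(m(m(s5, s1), m(s2, s3)), s7) = [[6, 12], [0, 0]]
m(m(s4, s6), m(m(m(s5, s1), m(s2, s3)), s7)) = [[18, 36], [0, 0]]


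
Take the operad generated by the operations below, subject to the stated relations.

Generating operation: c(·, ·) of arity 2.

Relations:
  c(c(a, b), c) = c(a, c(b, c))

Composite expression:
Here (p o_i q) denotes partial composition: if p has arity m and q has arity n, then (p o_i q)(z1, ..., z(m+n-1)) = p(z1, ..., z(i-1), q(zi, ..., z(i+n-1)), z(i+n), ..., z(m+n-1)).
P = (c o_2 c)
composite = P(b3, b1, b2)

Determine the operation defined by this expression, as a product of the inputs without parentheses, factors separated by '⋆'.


b3 ⋆ b1 ⋆ b2

Key point: c is associative — brackets drop, the b-order remains.
c(b1, b2) reduces to b1 ⋆ b2
c(b3, c(b1, b2)) reduces to b3 ⋆ b1 ⋆ b2


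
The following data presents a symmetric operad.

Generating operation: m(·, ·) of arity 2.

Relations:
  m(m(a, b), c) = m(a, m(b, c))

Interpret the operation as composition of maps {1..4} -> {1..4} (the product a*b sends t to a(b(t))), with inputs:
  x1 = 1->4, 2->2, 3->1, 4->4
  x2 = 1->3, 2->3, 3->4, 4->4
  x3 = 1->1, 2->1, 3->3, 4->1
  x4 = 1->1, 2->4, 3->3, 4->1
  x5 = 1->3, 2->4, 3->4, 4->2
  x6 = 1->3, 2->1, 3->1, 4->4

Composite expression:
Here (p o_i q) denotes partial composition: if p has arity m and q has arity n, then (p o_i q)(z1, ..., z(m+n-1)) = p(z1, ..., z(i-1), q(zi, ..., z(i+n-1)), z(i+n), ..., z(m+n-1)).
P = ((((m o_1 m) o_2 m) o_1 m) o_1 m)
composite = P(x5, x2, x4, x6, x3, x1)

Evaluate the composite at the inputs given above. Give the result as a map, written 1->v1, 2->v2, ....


1->2, 2->2, 3->2, 4->2


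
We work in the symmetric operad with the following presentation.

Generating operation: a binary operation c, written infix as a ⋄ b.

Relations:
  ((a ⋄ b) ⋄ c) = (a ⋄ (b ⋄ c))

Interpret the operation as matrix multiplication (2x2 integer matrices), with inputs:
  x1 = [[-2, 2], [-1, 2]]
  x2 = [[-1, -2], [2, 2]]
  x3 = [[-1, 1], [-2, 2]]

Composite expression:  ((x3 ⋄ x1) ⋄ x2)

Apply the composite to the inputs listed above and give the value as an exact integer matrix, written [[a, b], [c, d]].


[[-1, -2], [-2, -4]]

(x3 ⋄ x1) = [[1, 0], [2, 0]]
((x3 ⋄ x1) ⋄ x2) = [[-1, -2], [-2, -4]]


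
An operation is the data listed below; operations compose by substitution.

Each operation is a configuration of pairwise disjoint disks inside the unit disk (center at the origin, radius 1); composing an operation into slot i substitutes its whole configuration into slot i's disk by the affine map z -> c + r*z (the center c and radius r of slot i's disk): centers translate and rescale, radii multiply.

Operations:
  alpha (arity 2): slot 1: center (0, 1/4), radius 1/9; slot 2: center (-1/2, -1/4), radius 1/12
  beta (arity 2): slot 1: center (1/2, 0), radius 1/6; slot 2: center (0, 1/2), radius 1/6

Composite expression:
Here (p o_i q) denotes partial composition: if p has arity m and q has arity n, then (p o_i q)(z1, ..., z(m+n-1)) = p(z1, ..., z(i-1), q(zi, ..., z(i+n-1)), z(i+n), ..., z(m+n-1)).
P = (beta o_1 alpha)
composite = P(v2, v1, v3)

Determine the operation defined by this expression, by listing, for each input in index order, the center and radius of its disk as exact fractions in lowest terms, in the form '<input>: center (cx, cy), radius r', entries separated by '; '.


Follow each v-input down from beta: c' goes to c + r*c', radius to r*r'.
input v2: applying the 2 nested substitutions gives center (1/2, 1/24), radius 1/54
input v1: applying the 2 nested substitutions gives center (5/12, -1/24), radius 1/72
input v3: applying the 1 nested substitution gives center (0, 1/2), radius 1/6

v1: center (5/12, -1/24), radius 1/72; v2: center (1/2, 1/24), radius 1/54; v3: center (0, 1/2), radius 1/6


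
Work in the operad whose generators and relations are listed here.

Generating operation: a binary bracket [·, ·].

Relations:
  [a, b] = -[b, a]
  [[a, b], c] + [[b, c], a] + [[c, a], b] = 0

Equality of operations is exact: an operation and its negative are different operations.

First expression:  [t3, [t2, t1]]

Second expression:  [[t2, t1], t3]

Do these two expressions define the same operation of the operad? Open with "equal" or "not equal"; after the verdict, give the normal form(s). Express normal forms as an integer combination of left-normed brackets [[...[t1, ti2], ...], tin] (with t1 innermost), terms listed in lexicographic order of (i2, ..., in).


Normal form of the first expression: [[t1, t2], t3]
Normal form of the second expression: -[[t1, t2], t3]
They disagree, so not equal.

not equal; first: [[t1, t2], t3]; second: -[[t1, t2], t3]


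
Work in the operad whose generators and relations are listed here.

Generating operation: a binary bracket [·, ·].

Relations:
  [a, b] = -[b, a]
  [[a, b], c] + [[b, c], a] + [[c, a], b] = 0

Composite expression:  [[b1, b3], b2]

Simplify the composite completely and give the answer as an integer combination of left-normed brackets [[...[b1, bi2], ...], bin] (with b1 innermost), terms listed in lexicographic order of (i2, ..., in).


[[b1, b3], b2]

Antisymmetry and Jacobi reduce to b1-anchored left-normed brackets.
Composite bracket: [[b1, b3], b2]
The bracket unfolds into 4 signed words via [a, b] = ab - ba (2^2 = 4).
Words beginning with b1 determine it all:
  b1b3b2 appears with sign +1, giving the term +[[b1, b3], b2]


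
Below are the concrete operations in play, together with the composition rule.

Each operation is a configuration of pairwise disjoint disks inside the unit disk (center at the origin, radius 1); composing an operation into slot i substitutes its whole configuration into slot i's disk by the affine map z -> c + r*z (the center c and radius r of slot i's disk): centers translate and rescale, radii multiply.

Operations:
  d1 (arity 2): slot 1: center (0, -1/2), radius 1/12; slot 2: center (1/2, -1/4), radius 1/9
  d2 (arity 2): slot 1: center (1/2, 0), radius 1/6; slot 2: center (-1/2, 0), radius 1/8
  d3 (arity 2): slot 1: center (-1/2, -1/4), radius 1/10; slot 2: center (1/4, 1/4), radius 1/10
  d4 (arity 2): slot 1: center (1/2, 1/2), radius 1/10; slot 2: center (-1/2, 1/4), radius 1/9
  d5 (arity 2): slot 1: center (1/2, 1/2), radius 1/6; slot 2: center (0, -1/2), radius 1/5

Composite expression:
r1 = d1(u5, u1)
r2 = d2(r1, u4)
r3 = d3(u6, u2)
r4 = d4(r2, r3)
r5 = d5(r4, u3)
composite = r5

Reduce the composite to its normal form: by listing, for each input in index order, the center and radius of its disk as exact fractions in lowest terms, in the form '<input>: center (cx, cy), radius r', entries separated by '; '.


u1: center (427/720, 839/1440), radius 1/3240; u2: center (91/216, 59/108), radius 1/540; u3: center (0, -1/2), radius 1/5; u4: center (23/40, 7/12), radius 1/480; u5: center (71/120, 419/720), radius 1/4320; u6: center (11/27, 29/54), radius 1/540

Follow each u-input down from d5: c' goes to c + r*c', radius to r*r'.
input u5: applying the 4 nested substitutions gives center (71/120, 419/720), radius 1/4320
input u1: applying the 4 nested substitutions gives center (427/720, 839/1440), radius 1/3240
input u4: applying the 3 nested substitutions gives center (23/40, 7/12), radius 1/480
input u6: applying the 3 nested substitutions gives center (11/27, 29/54), radius 1/540
input u2: applying the 3 nested substitutions gives center (91/216, 59/108), radius 1/540
input u3: applying the 1 nested substitution gives center (0, -1/2), radius 1/5


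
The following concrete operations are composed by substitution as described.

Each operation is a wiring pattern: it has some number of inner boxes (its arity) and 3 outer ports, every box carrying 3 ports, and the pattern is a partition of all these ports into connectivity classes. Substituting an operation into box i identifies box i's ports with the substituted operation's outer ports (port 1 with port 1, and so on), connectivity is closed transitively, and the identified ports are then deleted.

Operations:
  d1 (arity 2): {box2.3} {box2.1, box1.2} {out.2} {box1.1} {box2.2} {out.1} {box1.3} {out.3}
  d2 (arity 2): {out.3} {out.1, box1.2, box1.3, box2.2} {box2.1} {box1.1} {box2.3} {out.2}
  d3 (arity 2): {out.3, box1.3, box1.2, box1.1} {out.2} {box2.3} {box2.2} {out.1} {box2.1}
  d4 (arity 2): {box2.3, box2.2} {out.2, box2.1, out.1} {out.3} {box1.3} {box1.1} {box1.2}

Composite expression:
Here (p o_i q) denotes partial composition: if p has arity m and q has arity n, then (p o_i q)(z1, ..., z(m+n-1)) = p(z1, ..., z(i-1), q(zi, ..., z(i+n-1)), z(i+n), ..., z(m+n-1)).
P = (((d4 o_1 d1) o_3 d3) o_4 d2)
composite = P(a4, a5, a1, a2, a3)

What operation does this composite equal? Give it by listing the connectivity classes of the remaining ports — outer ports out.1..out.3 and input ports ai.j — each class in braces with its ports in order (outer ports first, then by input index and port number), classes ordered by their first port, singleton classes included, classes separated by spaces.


{out.1, out.2} {out.3} {a1.1, a1.2, a1.3} {a2.1} {a2.2, a2.3, a3.2} {a3.1} {a3.3} {a4.1} {a4.2, a5.1} {a4.3} {a5.2} {a5.3}

Two ports join when wires chain via d4-identified ports.
the subtree at d1 composes to {out.1} {out.2} {out.3} {a4.1} {a4.2, a5.1} {a4.3} {a5.2} {a5.3} on (a4, a5); out.j = own outer ports
the subtree at d2 composes to {out.1, a2.2, a2.3, a3.2} {out.2} {out.3} {a2.1} {a3.1} {a3.3} on (a2, a3); out.j = own outer ports
the subtree at d3 composes to {out.1} {out.2} {out.3, a1.1, a1.2, a1.3} {a2.1} {a2.2, a2.3, a3.2} {a3.1} {a3.3} on (a1, a2, a3); out.j = own outer ports
the subtree at d4 composes to {out.1, out.2} {out.3} {a1.1, a1.2, a1.3} {a2.1} {a2.2, a2.3, a3.2} {a3.1} {a3.3} {a4.1} {a4.2, a5.1} {a4.3} {a5.2} {a5.3} on (a4, a5, a1, a2, a3); out.j = own outer ports


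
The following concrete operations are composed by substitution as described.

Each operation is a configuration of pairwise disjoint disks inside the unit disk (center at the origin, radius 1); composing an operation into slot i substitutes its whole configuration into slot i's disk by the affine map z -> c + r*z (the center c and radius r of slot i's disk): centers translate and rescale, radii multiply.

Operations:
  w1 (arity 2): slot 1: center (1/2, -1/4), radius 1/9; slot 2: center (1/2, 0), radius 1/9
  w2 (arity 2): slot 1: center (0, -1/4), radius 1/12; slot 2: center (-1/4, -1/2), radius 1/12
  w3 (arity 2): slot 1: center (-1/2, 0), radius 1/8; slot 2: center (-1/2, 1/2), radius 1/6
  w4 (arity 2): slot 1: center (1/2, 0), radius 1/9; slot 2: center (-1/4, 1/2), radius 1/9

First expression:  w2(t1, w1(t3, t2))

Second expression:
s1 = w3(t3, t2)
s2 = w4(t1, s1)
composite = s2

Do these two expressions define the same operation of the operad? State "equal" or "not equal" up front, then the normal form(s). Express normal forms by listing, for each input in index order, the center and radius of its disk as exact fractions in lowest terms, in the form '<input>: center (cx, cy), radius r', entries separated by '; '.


not equal; the first gives t1: center (0, -1/4), radius 1/12; t2: center (-5/24, -1/2), radius 1/108; t3: center (-5/24, -25/48), radius 1/108 and the second t1: center (1/2, 0), radius 1/9; t2: center (-11/36, 5/9), radius 1/54; t3: center (-11/36, 1/2), radius 1/72

Normal form of the first expression: t1: center (0, -1/4), radius 1/12; t2: center (-5/24, -1/2), radius 1/108; t3: center (-5/24, -25/48), radius 1/108
Normal form of the second expression: t1: center (1/2, 0), radius 1/9; t2: center (-11/36, 5/9), radius 1/54; t3: center (-11/36, 1/2), radius 1/72
No match — not equal.


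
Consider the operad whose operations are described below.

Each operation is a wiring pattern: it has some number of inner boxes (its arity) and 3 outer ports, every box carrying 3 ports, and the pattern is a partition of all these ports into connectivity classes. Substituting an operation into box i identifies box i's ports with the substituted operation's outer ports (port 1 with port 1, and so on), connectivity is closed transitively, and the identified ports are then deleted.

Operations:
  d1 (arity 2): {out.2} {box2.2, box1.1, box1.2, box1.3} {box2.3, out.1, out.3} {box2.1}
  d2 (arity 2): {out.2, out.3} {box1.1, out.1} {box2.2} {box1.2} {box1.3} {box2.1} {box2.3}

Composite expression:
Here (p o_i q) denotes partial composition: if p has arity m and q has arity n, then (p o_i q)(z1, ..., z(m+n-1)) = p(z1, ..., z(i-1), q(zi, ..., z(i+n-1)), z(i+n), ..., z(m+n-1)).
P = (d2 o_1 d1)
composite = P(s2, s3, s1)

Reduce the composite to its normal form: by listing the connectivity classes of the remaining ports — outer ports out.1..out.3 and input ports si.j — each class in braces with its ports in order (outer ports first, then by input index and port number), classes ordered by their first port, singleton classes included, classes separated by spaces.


{out.1, s3.3} {out.2, out.3} {s1.1} {s1.2} {s1.3} {s2.1, s2.2, s2.3, s3.2} {s3.1}

Two ports join when wires chain via d2-identified ports.
after d1, the pattern on (s2, s3) reads {out.1, out.3, s3.3} {out.2} {s2.1, s2.2, s2.3, s3.2} {s3.1} (out.j = its outer ports)
after d2, the pattern on (s2, s3, s1) reads {out.1, s3.3} {out.2, out.3} {s1.1} {s1.2} {s1.3} {s2.1, s2.2, s2.3, s3.2} {s3.1} (out.j = its outer ports)


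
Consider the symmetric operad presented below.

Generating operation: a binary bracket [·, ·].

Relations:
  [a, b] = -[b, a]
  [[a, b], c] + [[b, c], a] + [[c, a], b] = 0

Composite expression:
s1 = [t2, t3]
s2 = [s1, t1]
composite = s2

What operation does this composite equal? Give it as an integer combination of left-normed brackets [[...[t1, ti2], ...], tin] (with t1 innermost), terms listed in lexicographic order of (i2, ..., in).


-[[t1, t2], t3] + [[t1, t3], t2]

A multilinear Lie element is pinned by t1-initial words (t1 innermost).
Composite bracket: [[t2, t3], t1]
Each bracket splits as ab - ba, giving 4 signed words (2^2 = 4).
The t1-initial words carry the normal form:
  t1t2t3 (sign -1) contributes -[[t1, t2], t3]
  t1t3t2 (sign +1) contributes +[[t1, t3], t2]


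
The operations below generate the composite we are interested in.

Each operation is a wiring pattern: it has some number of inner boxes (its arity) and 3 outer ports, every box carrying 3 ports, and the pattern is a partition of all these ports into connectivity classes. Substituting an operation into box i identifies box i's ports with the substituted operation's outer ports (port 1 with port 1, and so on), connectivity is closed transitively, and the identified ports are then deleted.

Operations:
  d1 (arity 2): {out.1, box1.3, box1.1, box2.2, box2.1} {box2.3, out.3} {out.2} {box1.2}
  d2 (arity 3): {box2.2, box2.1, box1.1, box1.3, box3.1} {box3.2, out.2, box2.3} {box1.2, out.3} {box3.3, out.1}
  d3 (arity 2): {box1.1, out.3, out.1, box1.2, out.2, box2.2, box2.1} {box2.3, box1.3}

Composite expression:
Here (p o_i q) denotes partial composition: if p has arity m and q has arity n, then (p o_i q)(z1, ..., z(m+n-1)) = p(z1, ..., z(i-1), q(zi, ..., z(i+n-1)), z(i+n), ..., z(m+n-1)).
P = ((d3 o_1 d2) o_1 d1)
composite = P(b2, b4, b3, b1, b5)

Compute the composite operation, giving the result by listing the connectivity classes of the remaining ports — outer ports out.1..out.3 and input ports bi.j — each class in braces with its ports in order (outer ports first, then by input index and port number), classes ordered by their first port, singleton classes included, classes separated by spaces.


{out.1, out.2, out.3, b1.2, b1.3, b3.3, b5.1, b5.2} {b1.1, b2.1, b2.3, b3.1, b3.2, b4.1, b4.2, b4.3} {b2.2} {b5.3}

Reachability decides: close wires over d3-identified ports.
d1 over (b2, b4) gives {out.1, b2.1, b2.3, b4.1, b4.2} {out.2} {out.3, b4.3} {b2.2}, out.j being that stage's outer ports
d2 over (b2, b4, b3, b1) gives {out.1, b1.3} {out.2, b1.2, b3.3} {out.3} {b1.1, b2.1, b2.3, b3.1, b3.2, b4.1, b4.2, b4.3} {b2.2}, out.j being that stage's outer ports
d3 over (b2, b4, b3, b1, b5) gives {out.1, out.2, out.3, b1.2, b1.3, b3.3, b5.1, b5.2} {b1.1, b2.1, b2.3, b3.1, b3.2, b4.1, b4.2, b4.3} {b2.2} {b5.3}, out.j being that stage's outer ports


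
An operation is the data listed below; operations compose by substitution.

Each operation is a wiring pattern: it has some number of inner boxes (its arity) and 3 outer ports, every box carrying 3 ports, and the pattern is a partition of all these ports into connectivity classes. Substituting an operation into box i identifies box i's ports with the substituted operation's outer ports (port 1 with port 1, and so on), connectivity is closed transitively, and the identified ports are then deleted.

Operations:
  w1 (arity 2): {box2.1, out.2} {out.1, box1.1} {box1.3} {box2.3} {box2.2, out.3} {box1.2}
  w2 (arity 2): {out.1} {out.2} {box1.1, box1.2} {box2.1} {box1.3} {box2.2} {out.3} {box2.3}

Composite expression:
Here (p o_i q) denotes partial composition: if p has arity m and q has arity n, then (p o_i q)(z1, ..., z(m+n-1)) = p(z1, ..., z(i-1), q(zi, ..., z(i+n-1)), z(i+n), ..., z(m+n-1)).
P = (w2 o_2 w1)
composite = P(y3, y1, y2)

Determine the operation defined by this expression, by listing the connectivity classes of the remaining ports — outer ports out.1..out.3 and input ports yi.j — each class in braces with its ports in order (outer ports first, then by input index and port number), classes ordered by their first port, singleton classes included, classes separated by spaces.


Reachability decides: close wires over w2-identified ports.
composing w1 on (y1, y2), with out.j its own outer ports: {out.1, y1.1} {out.2, y2.1} {out.3, y2.2} {y1.2} {y1.3} {y2.3}
composing w2 on (y3, y1, y2), with out.j its own outer ports: {out.1} {out.2} {out.3} {y1.1} {y1.2} {y1.3} {y2.1} {y2.2} {y2.3} {y3.1, y3.2} {y3.3}

{out.1} {out.2} {out.3} {y1.1} {y1.2} {y1.3} {y2.1} {y2.2} {y2.3} {y3.1, y3.2} {y3.3}


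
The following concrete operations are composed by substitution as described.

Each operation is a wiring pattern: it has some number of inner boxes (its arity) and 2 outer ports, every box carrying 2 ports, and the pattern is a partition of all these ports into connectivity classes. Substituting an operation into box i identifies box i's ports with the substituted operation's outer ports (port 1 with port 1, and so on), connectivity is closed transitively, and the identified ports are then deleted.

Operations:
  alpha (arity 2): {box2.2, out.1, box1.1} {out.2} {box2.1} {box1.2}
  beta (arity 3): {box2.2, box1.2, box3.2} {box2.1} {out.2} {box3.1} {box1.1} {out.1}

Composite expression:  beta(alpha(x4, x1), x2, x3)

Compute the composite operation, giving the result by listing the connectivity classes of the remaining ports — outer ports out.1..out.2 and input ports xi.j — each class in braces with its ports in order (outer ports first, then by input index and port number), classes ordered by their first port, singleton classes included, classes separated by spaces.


{out.1} {out.2} {x1.1} {x1.2, x4.1} {x2.1} {x2.2, x3.2} {x3.1} {x4.2}

After gluing at beta, chains via deleted ports link the x-ports.
alpha over (x4, x1) gives {out.1, x1.2, x4.1} {out.2} {x1.1} {x4.2}, out.j being that stage's outer ports
beta over (x4, x1, x2, x3) gives {out.1} {out.2} {x1.1} {x1.2, x4.1} {x2.1} {x2.2, x3.2} {x3.1} {x4.2}, out.j being that stage's outer ports


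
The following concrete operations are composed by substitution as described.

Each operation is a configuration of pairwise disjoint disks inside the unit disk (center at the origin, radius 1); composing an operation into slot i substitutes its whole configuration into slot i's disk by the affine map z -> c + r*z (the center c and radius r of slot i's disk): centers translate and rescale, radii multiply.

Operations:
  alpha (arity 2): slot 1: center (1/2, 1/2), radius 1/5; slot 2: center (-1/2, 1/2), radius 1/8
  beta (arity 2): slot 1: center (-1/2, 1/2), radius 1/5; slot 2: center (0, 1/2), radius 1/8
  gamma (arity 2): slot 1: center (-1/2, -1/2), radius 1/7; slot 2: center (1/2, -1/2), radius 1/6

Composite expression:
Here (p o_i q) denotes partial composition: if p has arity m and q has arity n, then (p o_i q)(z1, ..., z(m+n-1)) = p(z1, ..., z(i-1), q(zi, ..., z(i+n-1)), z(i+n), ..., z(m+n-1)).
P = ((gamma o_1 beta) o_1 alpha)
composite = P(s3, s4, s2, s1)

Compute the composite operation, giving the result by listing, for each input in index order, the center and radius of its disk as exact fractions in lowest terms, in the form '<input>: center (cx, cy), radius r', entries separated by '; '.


s1: center (1/2, -1/2), radius 1/6; s2: center (-1/2, -3/7), radius 1/56; s3: center (-39/70, -29/70), radius 1/175; s4: center (-41/70, -29/70), radius 1/280

Affine substitution under gamma: radii multiply and s-centers shift.
s3 passes through 3 substitutions, ending at center (-39/70, -29/70), radius 1/175
s4 passes through 3 substitutions, ending at center (-41/70, -29/70), radius 1/280
s2 passes through 2 substitutions, ending at center (-1/2, -3/7), radius 1/56
s1 passes through 1 substitution, ending at center (1/2, -1/2), radius 1/6


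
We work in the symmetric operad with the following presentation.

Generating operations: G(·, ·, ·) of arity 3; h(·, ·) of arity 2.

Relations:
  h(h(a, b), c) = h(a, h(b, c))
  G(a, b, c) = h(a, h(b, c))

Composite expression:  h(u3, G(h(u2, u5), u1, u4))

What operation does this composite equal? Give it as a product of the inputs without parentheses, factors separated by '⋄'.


u3 ⋄ u2 ⋄ u5 ⋄ u1 ⋄ u4

Every regrouping of h is equal, so read the u-inputs in written order.
h(u2, u5) spells out as u2 ⋄ u5
G(h(u2, u5), u1, u4) spells out as u2 ⋄ u5 ⋄ u1 ⋄ u4
h(u3, G(h(u2, u5), u1, u4)) spells out as u3 ⋄ u2 ⋄ u5 ⋄ u1 ⋄ u4


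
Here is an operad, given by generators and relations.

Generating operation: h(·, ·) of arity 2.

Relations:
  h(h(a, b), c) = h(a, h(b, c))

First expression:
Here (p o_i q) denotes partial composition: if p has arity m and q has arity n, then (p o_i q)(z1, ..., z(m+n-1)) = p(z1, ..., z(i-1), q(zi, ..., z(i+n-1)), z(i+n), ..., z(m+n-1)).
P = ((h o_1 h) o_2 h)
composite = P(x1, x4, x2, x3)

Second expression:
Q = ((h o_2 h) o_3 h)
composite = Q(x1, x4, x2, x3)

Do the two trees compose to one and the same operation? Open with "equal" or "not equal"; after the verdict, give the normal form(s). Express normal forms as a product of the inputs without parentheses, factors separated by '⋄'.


equal — both sides give x1 ⋄ x4 ⋄ x2 ⋄ x3

The first expression, normalized: x1 ⋄ x4 ⋄ x2 ⋄ x3
The second expression, normalized: x1 ⋄ x4 ⋄ x2 ⋄ x3
Both agree, so they are equal.


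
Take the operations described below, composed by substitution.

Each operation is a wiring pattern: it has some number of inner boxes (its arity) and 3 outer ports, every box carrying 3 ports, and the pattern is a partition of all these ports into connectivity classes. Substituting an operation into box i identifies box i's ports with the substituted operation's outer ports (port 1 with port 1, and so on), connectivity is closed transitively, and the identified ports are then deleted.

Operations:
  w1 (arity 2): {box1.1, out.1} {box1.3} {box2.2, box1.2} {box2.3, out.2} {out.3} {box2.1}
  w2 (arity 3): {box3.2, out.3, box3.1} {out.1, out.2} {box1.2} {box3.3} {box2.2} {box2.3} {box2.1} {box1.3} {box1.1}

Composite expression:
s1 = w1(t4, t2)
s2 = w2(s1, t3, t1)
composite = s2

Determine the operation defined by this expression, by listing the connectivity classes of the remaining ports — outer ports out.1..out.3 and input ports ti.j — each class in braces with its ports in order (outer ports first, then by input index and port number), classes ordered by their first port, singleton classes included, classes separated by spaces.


{out.1, out.2} {out.3, t1.1, t1.2} {t1.3} {t2.1} {t2.2, t4.2} {t2.3} {t3.1} {t3.2} {t3.3} {t4.1} {t4.3}

Treat the ports identified at w2 as solder joints: merge, then drop.
stage w1: inputs (t4, t2), connectivity {out.1, t4.1} {out.2, t2.3} {out.3} {t2.1} {t2.2, t4.2} {t4.3}, out.j its boundary
stage w2: inputs (t4, t2, t3, t1), connectivity {out.1, out.2} {out.3, t1.1, t1.2} {t1.3} {t2.1} {t2.2, t4.2} {t2.3} {t3.1} {t3.2} {t3.3} {t4.1} {t4.3}, out.j its boundary


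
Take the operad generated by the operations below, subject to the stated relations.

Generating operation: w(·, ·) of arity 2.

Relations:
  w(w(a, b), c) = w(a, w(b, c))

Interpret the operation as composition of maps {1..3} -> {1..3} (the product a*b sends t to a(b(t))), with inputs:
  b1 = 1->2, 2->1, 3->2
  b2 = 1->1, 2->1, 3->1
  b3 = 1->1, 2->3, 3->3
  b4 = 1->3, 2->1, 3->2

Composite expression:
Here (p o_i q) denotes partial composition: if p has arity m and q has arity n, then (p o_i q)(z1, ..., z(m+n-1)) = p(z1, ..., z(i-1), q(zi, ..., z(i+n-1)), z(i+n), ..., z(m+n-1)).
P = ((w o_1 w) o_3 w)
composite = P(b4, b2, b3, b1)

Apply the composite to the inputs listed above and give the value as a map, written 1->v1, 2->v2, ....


w(b4, b2) = 1->3, 2->3, 3->3
w(b3, b1) = 1->3, 2->1, 3->3
w(w(b4, b2), w(b3, b1)) = 1->3, 2->3, 3->3

1->3, 2->3, 3->3


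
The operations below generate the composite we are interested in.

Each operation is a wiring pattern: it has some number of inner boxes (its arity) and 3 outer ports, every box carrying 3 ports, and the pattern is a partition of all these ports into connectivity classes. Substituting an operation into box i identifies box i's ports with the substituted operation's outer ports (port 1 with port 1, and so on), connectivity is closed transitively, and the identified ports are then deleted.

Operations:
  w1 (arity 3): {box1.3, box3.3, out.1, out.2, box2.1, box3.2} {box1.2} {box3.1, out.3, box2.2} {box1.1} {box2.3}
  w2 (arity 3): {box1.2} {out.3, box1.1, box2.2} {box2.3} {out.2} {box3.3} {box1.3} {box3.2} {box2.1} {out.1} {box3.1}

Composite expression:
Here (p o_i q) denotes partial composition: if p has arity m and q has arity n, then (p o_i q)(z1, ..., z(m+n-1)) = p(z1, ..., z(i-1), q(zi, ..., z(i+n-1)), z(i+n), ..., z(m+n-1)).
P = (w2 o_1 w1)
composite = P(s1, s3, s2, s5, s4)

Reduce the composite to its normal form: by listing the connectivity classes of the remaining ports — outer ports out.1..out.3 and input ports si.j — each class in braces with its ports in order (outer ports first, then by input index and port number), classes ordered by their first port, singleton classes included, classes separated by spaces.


{out.1} {out.2} {out.3, s1.3, s2.2, s2.3, s3.1, s5.2} {s1.1} {s1.2} {s2.1, s3.2} {s3.3} {s4.1} {s4.2} {s4.3} {s5.1} {s5.3}

Connectivity passes through glued w2-boundaries; trace each wire chain.
after w1, the pattern on (s1, s3, s2) reads {out.1, out.2, s1.3, s2.2, s2.3, s3.1} {out.3, s2.1, s3.2} {s1.1} {s1.2} {s3.3} (out.j = its outer ports)
after w2, the pattern on (s1, s3, s2, s5, s4) reads {out.1} {out.2} {out.3, s1.3, s2.2, s2.3, s3.1, s5.2} {s1.1} {s1.2} {s2.1, s3.2} {s3.3} {s4.1} {s4.2} {s4.3} {s5.1} {s5.3} (out.j = its outer ports)
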